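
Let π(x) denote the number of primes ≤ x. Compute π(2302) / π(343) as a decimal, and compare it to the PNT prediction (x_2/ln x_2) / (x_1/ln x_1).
π(2302)/π(343) = 342/68 ≈ 5.0294;  PNT prediction ≈ 5.0609.

π(343) = 68 and π(2302) = 342, so π(2302)/π(343) ≈ 5.0294. The PNT-predicted ratio is (2302/ln(2302)) / (343/ln(343)) ≈ 5.0609. The two agree to within a few percent, as expected.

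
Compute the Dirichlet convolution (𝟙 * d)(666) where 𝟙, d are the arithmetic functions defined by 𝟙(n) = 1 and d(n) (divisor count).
(𝟙 * d)(666) = 54

Divisors of 666: [1, 2, 3, 6, 9, 18, 37, 74, 111, 222, 333, 666]. For each d | 666:
  d = 1: 𝟙(1) · d(666/1) = 1 · 12 = 12
  d = 2: 𝟙(2) · d(666/2) = 1 · 6 = 6
  d = 3: 𝟙(3) · d(666/3) = 1 · 8 = 8
  d = 6: 𝟙(6) · d(666/6) = 1 · 4 = 4
  d = 9: 𝟙(9) · d(666/9) = 1 · 4 = 4
  d = 18: 𝟙(18) · d(666/18) = 1 · 2 = 2
  d = 37: 𝟙(37) · d(666/37) = 1 · 6 = 6
  d = 74: 𝟙(74) · d(666/74) = 1 · 3 = 3
  d = 111: 𝟙(111) · d(666/111) = 1 · 4 = 4
  d = 222: 𝟙(222) · d(666/222) = 1 · 2 = 2
  d = 333: 𝟙(333) · d(666/333) = 1 · 2 = 2
  d = 666: 𝟙(666) · d(666/666) = 1 · 1 = 1
Summing: (𝟙 * d)(666) = 12 + 6 + 8 + 4 + 4 + 2 + 6 + 3 + 4 + 2 + 2 + 1 = 54.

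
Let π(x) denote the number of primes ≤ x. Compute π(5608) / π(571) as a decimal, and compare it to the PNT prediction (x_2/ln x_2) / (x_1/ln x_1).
π(5608)/π(571) = 738/105 ≈ 7.0286;  PNT prediction ≈ 7.2220.

π(571) = 105 and π(5608) = 738, so π(5608)/π(571) ≈ 7.0286. The PNT-predicted ratio is (5608/ln(5608)) / (571/ln(571)) ≈ 7.2220. The two agree to within a few percent, as expected.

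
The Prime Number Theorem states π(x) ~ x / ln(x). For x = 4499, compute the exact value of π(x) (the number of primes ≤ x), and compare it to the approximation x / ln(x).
π(4499) = 610;  x/ln(x) ≈ 534.86;  relative error ≈ 12.32%.

Directly count primes up to 4499: π(4499) = 610. The PNT approximation gives 4499/ln(4499) ≈ 4499/8.41161 ≈ 534.86. Relative error (π(x) − x/ln(x)) / π(x) ≈ 12.32%; the approximation is known to undercount slightly (Li(x) is a better estimate).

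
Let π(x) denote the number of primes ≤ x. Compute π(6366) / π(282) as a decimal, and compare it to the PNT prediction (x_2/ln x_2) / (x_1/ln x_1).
π(6366)/π(282) = 829/60 ≈ 13.8167;  PNT prediction ≈ 14.5413.

π(282) = 60 and π(6366) = 829, so π(6366)/π(282) ≈ 13.8167. The PNT-predicted ratio is (6366/ln(6366)) / (282/ln(282)) ≈ 14.5413. The two agree to within a few percent, as expected.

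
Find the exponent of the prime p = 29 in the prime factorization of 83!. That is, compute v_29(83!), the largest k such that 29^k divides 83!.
v_29(83!) = 2

Legendre's formula: v_p(n!) = Σ_{k ≥ 1} ⌊n / p^k⌋. For p = 29, n = 83, the terms are:
  ⌊83/29^1⌋ = ⌊83/29⌋ = 2
(the next term ⌊83/29^2⌋ = 0, terminating the sum). Summing: v_29(83!) = 2 = 2.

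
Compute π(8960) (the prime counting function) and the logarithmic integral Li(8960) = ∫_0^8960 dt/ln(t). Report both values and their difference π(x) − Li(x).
π(8960) = 1113;  Li(8960) ≈ 1132.55;  π(x) − Li(x) ≈ -19.55.

Direct count of primes ≤ 8960 gives π(8960) = 1113. Numerical evaluation of the logarithmic integral gives Li(8960) ≈ 1132.55. The difference π(x) − Li(x) ≈ -19.55 is typically negative for small/moderate x (Li(x) overestimates), though Littlewood's theorem shows this sign changes infinitely often.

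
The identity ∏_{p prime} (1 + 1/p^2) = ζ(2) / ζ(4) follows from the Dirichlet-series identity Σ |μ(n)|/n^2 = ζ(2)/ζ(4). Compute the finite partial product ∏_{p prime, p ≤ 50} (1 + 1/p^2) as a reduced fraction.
∏ = 101793085732936000000000/67237345888235944242129

The primes p ≤ 50 are [2, 3, 5, 7, 11, 13, 17, 19, 23, 29, 31, 37, 41, 43, 47]. For each, (1 + 1/p^2) = (p^2 + 1)/p^2. Multiplying these fractions over p ∈ [2, 3, 5, 7, 11, 13, 17, 19, 23, 29, 31, 37, 41, 43, 47] gives 101793085732936000000000/67237345888235944242129. (In the limit P → ∞ this tends to ζ(2)/ζ(4).)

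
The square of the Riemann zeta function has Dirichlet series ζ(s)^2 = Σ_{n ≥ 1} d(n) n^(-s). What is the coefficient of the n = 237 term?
d(237) = 4

ζ(s)^2 = (Σ 1/m^s)(Σ 1/k^s). The coefficient of 1/n^s in the product is the number of ordered pairs (m, k) with mk = n, which equals d(n). For n = 237, divisors are [1, 3, 79, 237], so d(237) = 4.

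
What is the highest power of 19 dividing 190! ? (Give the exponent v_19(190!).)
v_19(190!) = 10

Legendre's formula: v_p(n!) = Σ_{k ≥ 1} ⌊n / p^k⌋. For p = 19, n = 190, the terms are:
  ⌊190/19^1⌋ = ⌊190/19⌋ = 10
(the next term ⌊190/19^2⌋ = 0, terminating the sum). Summing: v_19(190!) = 10 = 10.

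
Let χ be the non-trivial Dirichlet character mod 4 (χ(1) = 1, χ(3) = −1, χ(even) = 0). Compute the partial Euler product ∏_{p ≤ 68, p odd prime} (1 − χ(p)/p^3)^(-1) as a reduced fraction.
∏ = 497044101252700953274063170881740849527845657594881/512972994773739111227016105418519405174088647311360

The odd primes p ≤ 68 are [3, 5, 7, 11, 13, 17, 19, 23, 29, 31, 37, 41, 43, 47, 53, 59, 61, 67]. For each, χ(p) = 1 if p ≡ 1 mod 4, χ(p) = −1 if p ≡ 3 mod 4. Taking (1 − χ(p)/p^3)^(-1) = p^3/(p^3 − χ(p)): (1 − (-1)/3^3)^(-1) · (1 − (1)/5^3)^(-1) · (1 − (-1)/7^3)^(-1) · (1 − (-1)/11^3)^(-1) · (1 − (1)/13^3)^(-1) · (1 − (1)/17^3)^(-1) · (1 − (-1)/19^3)^(-1) · (1 − (-1)/23^3)^(-1) · (1 − (1)/29^3)^(-1) · (1 − (-1)/31^3)^(-1) · (1 − (1)/37^3)^(-1) · (1 − (1)/41^3)^(-1) · (1 − (-1)/43^3)^(-1) · (1 − (-1)/47^3)^(-1) · (1 − (1)/53^3)^(-1) · (1 − (-1)/59^3)^(-1) · (1 − (1)/61^3)^(-1) · (1 − (-1)/67^3)^(-1) = 497044101252700953274063170881740849527845657594881/512972994773739111227016105418519405174088647311360.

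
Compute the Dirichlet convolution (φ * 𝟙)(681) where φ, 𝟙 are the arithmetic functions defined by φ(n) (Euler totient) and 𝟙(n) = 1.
(φ * 𝟙)(681) = 681

Divisors of 681: [1, 3, 227, 681]. For each d | 681:
  d = 1: φ(1) · 𝟙(681/1) = 1 · 1 = 1
  d = 3: φ(3) · 𝟙(681/3) = 2 · 1 = 2
  d = 227: φ(227) · 𝟙(681/227) = 226 · 1 = 226
  d = 681: φ(681) · 𝟙(681/681) = 452 · 1 = 452
Summing: (φ * 𝟙)(681) = 1 + 2 + 226 + 452 = 681.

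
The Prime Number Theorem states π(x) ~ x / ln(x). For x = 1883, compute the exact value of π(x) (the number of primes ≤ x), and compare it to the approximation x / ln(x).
π(1883) = 289;  x/ln(x) ≈ 249.71;  relative error ≈ 13.59%.

Directly count primes up to 1883: π(1883) = 289. The PNT approximation gives 1883/ln(1883) ≈ 1883/7.54062 ≈ 249.71. Relative error (π(x) − x/ln(x)) / π(x) ≈ 13.59%; the approximation is known to undercount slightly (Li(x) is a better estimate).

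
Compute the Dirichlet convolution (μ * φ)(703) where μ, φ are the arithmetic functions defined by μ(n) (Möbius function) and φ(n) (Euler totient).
(μ * φ)(703) = 595

Divisors of 703: [1, 19, 37, 703]. For each d | 703:
  d = 1: μ(1) · φ(703/1) = 1 · 648 = 648
  d = 19: μ(19) · φ(703/19) = -1 · 36 = -36
  d = 37: μ(37) · φ(703/37) = -1 · 18 = -18
  d = 703: μ(703) · φ(703/703) = 1 · 1 = 1
Summing: (μ * φ)(703) = 648 + -36 + -18 + 1 = 595.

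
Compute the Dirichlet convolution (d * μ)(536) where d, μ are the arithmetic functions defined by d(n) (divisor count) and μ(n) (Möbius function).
(d * μ)(536) = 1

Divisors of 536: [1, 2, 4, 8, 67, 134, 268, 536]. For each d | 536:
  d = 1: d(1) · μ(536/1) = 1 · 0 = 0
  d = 2: d(2) · μ(536/2) = 2 · 0 = 0
  d = 4: d(4) · μ(536/4) = 3 · 1 = 3
  d = 8: d(8) · μ(536/8) = 4 · -1 = -4
  d = 67: d(67) · μ(536/67) = 2 · 0 = 0
  d = 134: d(134) · μ(536/134) = 4 · 0 = 0
  d = 268: d(268) · μ(536/268) = 6 · -1 = -6
  d = 536: d(536) · μ(536/536) = 8 · 1 = 8
Summing: (d * μ)(536) = 0 + 0 + 3 + -4 + 0 + 0 + -6 + 8 = 1.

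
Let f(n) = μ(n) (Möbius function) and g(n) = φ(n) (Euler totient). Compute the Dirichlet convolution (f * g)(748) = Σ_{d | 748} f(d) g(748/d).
(μ * φ)(748) = 135

Divisors of 748: [1, 2, 4, 11, 17, 22, 34, 44, 68, 187, 374, 748]. For each d | 748:
  d = 1: μ(1) · φ(748/1) = 1 · 320 = 320
  d = 2: μ(2) · φ(748/2) = -1 · 160 = -160
  d = 4: μ(4) · φ(748/4) = 0 · 160 = 0
  d = 11: μ(11) · φ(748/11) = -1 · 32 = -32
  d = 17: μ(17) · φ(748/17) = -1 · 20 = -20
  d = 22: μ(22) · φ(748/22) = 1 · 16 = 16
  d = 34: μ(34) · φ(748/34) = 1 · 10 = 10
  d = 44: μ(44) · φ(748/44) = 0 · 16 = 0
  d = 68: μ(68) · φ(748/68) = 0 · 10 = 0
  d = 187: μ(187) · φ(748/187) = 1 · 2 = 2
  d = 374: μ(374) · φ(748/374) = -1 · 1 = -1
  d = 748: μ(748) · φ(748/748) = 0 · 1 = 0
Summing: (μ * φ)(748) = 320 + -160 + 0 + -32 + -20 + 16 + 10 + 0 + 0 + 2 + -1 + 0 = 135.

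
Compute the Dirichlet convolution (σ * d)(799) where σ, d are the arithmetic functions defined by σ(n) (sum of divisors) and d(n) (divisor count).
(σ * d)(799) = 1000

Divisors of 799: [1, 17, 47, 799]. For each d | 799:
  d = 1: σ(1) · d(799/1) = 1 · 4 = 4
  d = 17: σ(17) · d(799/17) = 18 · 2 = 36
  d = 47: σ(47) · d(799/47) = 48 · 2 = 96
  d = 799: σ(799) · d(799/799) = 864 · 1 = 864
Summing: (σ * d)(799) = 4 + 36 + 96 + 864 = 1000.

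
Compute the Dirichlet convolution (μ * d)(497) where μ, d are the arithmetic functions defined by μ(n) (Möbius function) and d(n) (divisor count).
(μ * d)(497) = 1

Divisors of 497: [1, 7, 71, 497]. For each d | 497:
  d = 1: μ(1) · d(497/1) = 1 · 4 = 4
  d = 7: μ(7) · d(497/7) = -1 · 2 = -2
  d = 71: μ(71) · d(497/71) = -1 · 2 = -2
  d = 497: μ(497) · d(497/497) = 1 · 1 = 1
Summing: (μ * d)(497) = 4 + -2 + -2 + 1 = 1.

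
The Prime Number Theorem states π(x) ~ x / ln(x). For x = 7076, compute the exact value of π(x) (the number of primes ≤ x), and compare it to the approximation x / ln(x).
π(7076) = 908;  x/ln(x) ≈ 798.24;  relative error ≈ 12.09%.

Directly count primes up to 7076: π(7076) = 908. The PNT approximation gives 7076/ln(7076) ≈ 7076/8.86446 ≈ 798.24. Relative error (π(x) − x/ln(x)) / π(x) ≈ 12.09%; the approximation is known to undercount slightly (Li(x) is a better estimate).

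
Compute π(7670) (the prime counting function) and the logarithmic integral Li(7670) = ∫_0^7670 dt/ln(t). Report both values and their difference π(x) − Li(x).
π(7670) = 972;  Li(7670) ≈ 989.61;  π(x) − Li(x) ≈ -17.61.

Direct count of primes ≤ 7670 gives π(7670) = 972. Numerical evaluation of the logarithmic integral gives Li(7670) ≈ 989.61. The difference π(x) − Li(x) ≈ -17.61 is typically negative for small/moderate x (Li(x) overestimates), though Littlewood's theorem shows this sign changes infinitely often.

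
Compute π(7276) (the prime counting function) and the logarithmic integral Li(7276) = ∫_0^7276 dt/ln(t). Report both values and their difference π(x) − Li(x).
π(7276) = 928;  Li(7276) ≈ 945.44;  π(x) − Li(x) ≈ -17.44.

Direct count of primes ≤ 7276 gives π(7276) = 928. Numerical evaluation of the logarithmic integral gives Li(7276) ≈ 945.44. The difference π(x) − Li(x) ≈ -17.44 is typically negative for small/moderate x (Li(x) overestimates), though Littlewood's theorem shows this sign changes infinitely often.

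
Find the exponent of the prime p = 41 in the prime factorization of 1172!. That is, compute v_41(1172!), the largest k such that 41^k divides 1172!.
v_41(1172!) = 28

Legendre's formula: v_p(n!) = Σ_{k ≥ 1} ⌊n / p^k⌋. For p = 41, n = 1172, the terms are:
  ⌊1172/41^1⌋ = ⌊1172/41⌋ = 28
(the next term ⌊1172/41^2⌋ = 0, terminating the sum). Summing: v_41(1172!) = 28 = 28.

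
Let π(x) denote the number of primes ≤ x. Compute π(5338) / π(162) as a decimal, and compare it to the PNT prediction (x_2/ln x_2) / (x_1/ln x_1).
π(5338)/π(162) = 706/37 ≈ 19.0811;  PNT prediction ≈ 19.5325.

π(162) = 37 and π(5338) = 706, so π(5338)/π(162) ≈ 19.0811. The PNT-predicted ratio is (5338/ln(5338)) / (162/ln(162)) ≈ 19.5325. The two agree to within a few percent, as expected.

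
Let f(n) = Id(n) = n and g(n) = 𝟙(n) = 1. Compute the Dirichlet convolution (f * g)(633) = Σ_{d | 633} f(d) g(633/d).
(Id * 𝟙)(633) = 848

Divisors of 633: [1, 3, 211, 633]. For each d | 633:
  d = 1: Id(1) · 𝟙(633/1) = 1 · 1 = 1
  d = 3: Id(3) · 𝟙(633/3) = 3 · 1 = 3
  d = 211: Id(211) · 𝟙(633/211) = 211 · 1 = 211
  d = 633: Id(633) · 𝟙(633/633) = 633 · 1 = 633
Summing: (Id * 𝟙)(633) = 1 + 3 + 211 + 633 = 848.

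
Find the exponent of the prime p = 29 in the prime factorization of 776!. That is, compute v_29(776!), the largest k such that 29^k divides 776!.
v_29(776!) = 26

Legendre's formula: v_p(n!) = Σ_{k ≥ 1} ⌊n / p^k⌋. For p = 29, n = 776, the terms are:
  ⌊776/29^1⌋ = ⌊776/29⌋ = 26
(the next term ⌊776/29^2⌋ = 0, terminating the sum). Summing: v_29(776!) = 26 = 26.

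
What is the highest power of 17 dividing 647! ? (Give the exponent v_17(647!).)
v_17(647!) = 40

Legendre's formula: v_p(n!) = Σ_{k ≥ 1} ⌊n / p^k⌋. For p = 17, n = 647, the terms are:
  ⌊647/17^1⌋ = ⌊647/17⌋ = 38
  ⌊647/17^2⌋ = ⌊647/289⌋ = 2
(the next term ⌊647/17^3⌋ = 0, terminating the sum). Summing: v_17(647!) = 38 + 2 = 40.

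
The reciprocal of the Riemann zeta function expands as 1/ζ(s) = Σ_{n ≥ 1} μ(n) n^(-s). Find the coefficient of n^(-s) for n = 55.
μ(55) = 1

Factor n = 55 = 5 · 11. μ(n) = 0 if any exponent ≥ 2 (not squarefree); otherwise μ(n) = (−1)^{ω(n)} where ω(n) is the number of distinct prime factors. Applying: μ(55) = 1.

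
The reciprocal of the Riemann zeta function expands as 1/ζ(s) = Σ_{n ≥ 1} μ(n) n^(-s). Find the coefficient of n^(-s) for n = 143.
μ(143) = 1

Factor n = 143 = 11 · 13. μ(n) = 0 if any exponent ≥ 2 (not squarefree); otherwise μ(n) = (−1)^{ω(n)} where ω(n) is the number of distinct prime factors. Applying: μ(143) = 1.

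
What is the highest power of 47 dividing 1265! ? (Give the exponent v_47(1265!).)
v_47(1265!) = 26

Legendre's formula: v_p(n!) = Σ_{k ≥ 1} ⌊n / p^k⌋. For p = 47, n = 1265, the terms are:
  ⌊1265/47^1⌋ = ⌊1265/47⌋ = 26
(the next term ⌊1265/47^2⌋ = 0, terminating the sum). Summing: v_47(1265!) = 26 = 26.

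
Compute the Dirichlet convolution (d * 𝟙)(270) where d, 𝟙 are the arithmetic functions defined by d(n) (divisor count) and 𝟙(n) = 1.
(d * 𝟙)(270) = 90

Divisors of 270: [1, 2, 3, 5, 6, 9, 10, 15, 18, 27, 30, 45, 54, 90, 135, 270]. For each d | 270:
  d = 1: d(1) · 𝟙(270/1) = 1 · 1 = 1
  d = 2: d(2) · 𝟙(270/2) = 2 · 1 = 2
  d = 3: d(3) · 𝟙(270/3) = 2 · 1 = 2
  d = 5: d(5) · 𝟙(270/5) = 2 · 1 = 2
  d = 6: d(6) · 𝟙(270/6) = 4 · 1 = 4
  d = 9: d(9) · 𝟙(270/9) = 3 · 1 = 3
  d = 10: d(10) · 𝟙(270/10) = 4 · 1 = 4
  d = 15: d(15) · 𝟙(270/15) = 4 · 1 = 4
  d = 18: d(18) · 𝟙(270/18) = 6 · 1 = 6
  d = 27: d(27) · 𝟙(270/27) = 4 · 1 = 4
  d = 30: d(30) · 𝟙(270/30) = 8 · 1 = 8
  d = 45: d(45) · 𝟙(270/45) = 6 · 1 = 6
  d = 54: d(54) · 𝟙(270/54) = 8 · 1 = 8
  d = 90: d(90) · 𝟙(270/90) = 12 · 1 = 12
  d = 135: d(135) · 𝟙(270/135) = 8 · 1 = 8
  d = 270: d(270) · 𝟙(270/270) = 16 · 1 = 16
Summing: (d * 𝟙)(270) = 1 + 2 + 2 + 2 + 4 + 3 + 4 + 4 + 6 + 4 + 8 + 6 + 8 + 12 + 8 + 16 = 90.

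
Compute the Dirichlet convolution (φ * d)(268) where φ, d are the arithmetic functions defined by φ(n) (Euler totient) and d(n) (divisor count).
(φ * d)(268) = 476

Divisors of 268: [1, 2, 4, 67, 134, 268]. For each d | 268:
  d = 1: φ(1) · d(268/1) = 1 · 6 = 6
  d = 2: φ(2) · d(268/2) = 1 · 4 = 4
  d = 4: φ(4) · d(268/4) = 2 · 2 = 4
  d = 67: φ(67) · d(268/67) = 66 · 3 = 198
  d = 134: φ(134) · d(268/134) = 66 · 2 = 132
  d = 268: φ(268) · d(268/268) = 132 · 1 = 132
Summing: (φ * d)(268) = 6 + 4 + 4 + 198 + 132 + 132 = 476.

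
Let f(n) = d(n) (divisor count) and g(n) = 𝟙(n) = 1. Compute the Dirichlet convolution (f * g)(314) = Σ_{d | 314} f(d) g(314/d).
(d * 𝟙)(314) = 9

Divisors of 314: [1, 2, 157, 314]. For each d | 314:
  d = 1: d(1) · 𝟙(314/1) = 1 · 1 = 1
  d = 2: d(2) · 𝟙(314/2) = 2 · 1 = 2
  d = 157: d(157) · 𝟙(314/157) = 2 · 1 = 2
  d = 314: d(314) · 𝟙(314/314) = 4 · 1 = 4
Summing: (d * 𝟙)(314) = 1 + 2 + 2 + 4 = 9.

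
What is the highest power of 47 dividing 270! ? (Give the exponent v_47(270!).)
v_47(270!) = 5

Legendre's formula: v_p(n!) = Σ_{k ≥ 1} ⌊n / p^k⌋. For p = 47, n = 270, the terms are:
  ⌊270/47^1⌋ = ⌊270/47⌋ = 5
(the next term ⌊270/47^2⌋ = 0, terminating the sum). Summing: v_47(270!) = 5 = 5.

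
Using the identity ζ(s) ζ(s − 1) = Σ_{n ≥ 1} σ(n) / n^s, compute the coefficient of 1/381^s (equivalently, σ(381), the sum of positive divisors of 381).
σ(381) = 512

In the product (Σ m^0/m^s)(Σ k / k^s) = Σ (Σ_{d | n} d) / n^s, the coefficient of 1/n^s is σ(n) = Σ_{d | n} d. For n = 381, divisors are [1, 3, 127, 381]; summing: σ(381) = 512.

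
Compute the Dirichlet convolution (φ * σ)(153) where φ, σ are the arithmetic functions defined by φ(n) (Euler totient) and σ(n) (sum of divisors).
(φ * σ)(153) = 918

Divisors of 153: [1, 3, 9, 17, 51, 153]. For each d | 153:
  d = 1: φ(1) · σ(153/1) = 1 · 234 = 234
  d = 3: φ(3) · σ(153/3) = 2 · 72 = 144
  d = 9: φ(9) · σ(153/9) = 6 · 18 = 108
  d = 17: φ(17) · σ(153/17) = 16 · 13 = 208
  d = 51: φ(51) · σ(153/51) = 32 · 4 = 128
  d = 153: φ(153) · σ(153/153) = 96 · 1 = 96
Summing: (φ * σ)(153) = 234 + 144 + 108 + 208 + 128 + 96 = 918.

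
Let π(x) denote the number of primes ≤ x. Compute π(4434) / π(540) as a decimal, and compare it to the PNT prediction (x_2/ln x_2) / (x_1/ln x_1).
π(4434)/π(540) = 602/99 ≈ 6.0808;  PNT prediction ≈ 6.1522.

π(540) = 99 and π(4434) = 602, so π(4434)/π(540) ≈ 6.0808. The PNT-predicted ratio is (4434/ln(4434)) / (540/ln(540)) ≈ 6.1522. The two agree to within a few percent, as expected.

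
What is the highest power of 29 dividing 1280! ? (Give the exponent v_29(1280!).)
v_29(1280!) = 45

Legendre's formula: v_p(n!) = Σ_{k ≥ 1} ⌊n / p^k⌋. For p = 29, n = 1280, the terms are:
  ⌊1280/29^1⌋ = ⌊1280/29⌋ = 44
  ⌊1280/29^2⌋ = ⌊1280/841⌋ = 1
(the next term ⌊1280/29^3⌋ = 0, terminating the sum). Summing: v_29(1280!) = 44 + 1 = 45.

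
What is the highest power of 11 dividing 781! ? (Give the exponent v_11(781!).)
v_11(781!) = 77

Legendre's formula: v_p(n!) = Σ_{k ≥ 1} ⌊n / p^k⌋. For p = 11, n = 781, the terms are:
  ⌊781/11^1⌋ = ⌊781/11⌋ = 71
  ⌊781/11^2⌋ = ⌊781/121⌋ = 6
(the next term ⌊781/11^3⌋ = 0, terminating the sum). Summing: v_11(781!) = 71 + 6 = 77.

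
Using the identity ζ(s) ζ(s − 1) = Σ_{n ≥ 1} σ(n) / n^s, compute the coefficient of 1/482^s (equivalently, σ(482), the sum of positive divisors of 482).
σ(482) = 726

In the product (Σ m^0/m^s)(Σ k / k^s) = Σ (Σ_{d | n} d) / n^s, the coefficient of 1/n^s is σ(n) = Σ_{d | n} d. For n = 482, divisors are [1, 2, 241, 482]; summing: σ(482) = 726.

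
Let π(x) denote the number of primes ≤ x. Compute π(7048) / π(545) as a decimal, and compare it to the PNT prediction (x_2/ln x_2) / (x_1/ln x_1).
π(7048)/π(545) = 906/100 ≈ 9.0600;  PNT prediction ≈ 9.1961.

π(545) = 100 and π(7048) = 906, so π(7048)/π(545) ≈ 9.0600. The PNT-predicted ratio is (7048/ln(7048)) / (545/ln(545)) ≈ 9.1961. The two agree to within a few percent, as expected.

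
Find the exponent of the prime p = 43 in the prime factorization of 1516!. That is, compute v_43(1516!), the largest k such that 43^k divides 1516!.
v_43(1516!) = 35

Legendre's formula: v_p(n!) = Σ_{k ≥ 1} ⌊n / p^k⌋. For p = 43, n = 1516, the terms are:
  ⌊1516/43^1⌋ = ⌊1516/43⌋ = 35
(the next term ⌊1516/43^2⌋ = 0, terminating the sum). Summing: v_43(1516!) = 35 = 35.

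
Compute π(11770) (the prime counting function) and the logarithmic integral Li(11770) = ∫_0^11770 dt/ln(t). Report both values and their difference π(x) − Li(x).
π(11770) = 1409;  Li(11770) ≈ 1436.59;  π(x) − Li(x) ≈ -27.59.

Direct count of primes ≤ 11770 gives π(11770) = 1409. Numerical evaluation of the logarithmic integral gives Li(11770) ≈ 1436.59. The difference π(x) − Li(x) ≈ -27.59 is typically negative for small/moderate x (Li(x) overestimates), though Littlewood's theorem shows this sign changes infinitely often.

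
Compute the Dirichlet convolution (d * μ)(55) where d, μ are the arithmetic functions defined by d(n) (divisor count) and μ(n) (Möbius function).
(d * μ)(55) = 1

Divisors of 55: [1, 5, 11, 55]. For each d | 55:
  d = 1: d(1) · μ(55/1) = 1 · 1 = 1
  d = 5: d(5) · μ(55/5) = 2 · -1 = -2
  d = 11: d(11) · μ(55/11) = 2 · -1 = -2
  d = 55: d(55) · μ(55/55) = 4 · 1 = 4
Summing: (d * μ)(55) = 1 + -2 + -2 + 4 = 1.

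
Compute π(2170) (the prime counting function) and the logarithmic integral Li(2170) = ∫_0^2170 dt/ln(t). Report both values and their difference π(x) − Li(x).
π(2170) = 326;  Li(2170) ≈ 337.05;  π(x) − Li(x) ≈ -11.05.

Direct count of primes ≤ 2170 gives π(2170) = 326. Numerical evaluation of the logarithmic integral gives Li(2170) ≈ 337.05. The difference π(x) − Li(x) ≈ -11.05 is typically negative for small/moderate x (Li(x) overestimates), though Littlewood's theorem shows this sign changes infinitely often.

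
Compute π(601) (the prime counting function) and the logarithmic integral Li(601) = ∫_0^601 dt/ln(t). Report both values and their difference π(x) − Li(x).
π(601) = 110;  Li(601) ≈ 117.80;  π(x) − Li(x) ≈ -7.80.

Direct count of primes ≤ 601 gives π(601) = 110. Numerical evaluation of the logarithmic integral gives Li(601) ≈ 117.80. The difference π(x) − Li(x) ≈ -7.80 is typically negative for small/moderate x (Li(x) overestimates), though Littlewood's theorem shows this sign changes infinitely often.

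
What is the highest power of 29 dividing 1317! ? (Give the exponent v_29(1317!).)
v_29(1317!) = 46

Legendre's formula: v_p(n!) = Σ_{k ≥ 1} ⌊n / p^k⌋. For p = 29, n = 1317, the terms are:
  ⌊1317/29^1⌋ = ⌊1317/29⌋ = 45
  ⌊1317/29^2⌋ = ⌊1317/841⌋ = 1
(the next term ⌊1317/29^3⌋ = 0, terminating the sum). Summing: v_29(1317!) = 45 + 1 = 46.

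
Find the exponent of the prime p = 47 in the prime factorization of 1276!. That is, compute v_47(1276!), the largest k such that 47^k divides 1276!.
v_47(1276!) = 27

Legendre's formula: v_p(n!) = Σ_{k ≥ 1} ⌊n / p^k⌋. For p = 47, n = 1276, the terms are:
  ⌊1276/47^1⌋ = ⌊1276/47⌋ = 27
(the next term ⌊1276/47^2⌋ = 0, terminating the sum). Summing: v_47(1276!) = 27 = 27.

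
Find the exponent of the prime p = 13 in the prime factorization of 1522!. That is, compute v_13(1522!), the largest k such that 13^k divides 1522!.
v_13(1522!) = 126

Legendre's formula: v_p(n!) = Σ_{k ≥ 1} ⌊n / p^k⌋. For p = 13, n = 1522, the terms are:
  ⌊1522/13^1⌋ = ⌊1522/13⌋ = 117
  ⌊1522/13^2⌋ = ⌊1522/169⌋ = 9
(the next term ⌊1522/13^3⌋ = 0, terminating the sum). Summing: v_13(1522!) = 117 + 9 = 126.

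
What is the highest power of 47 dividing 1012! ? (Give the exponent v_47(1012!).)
v_47(1012!) = 21

Legendre's formula: v_p(n!) = Σ_{k ≥ 1} ⌊n / p^k⌋. For p = 47, n = 1012, the terms are:
  ⌊1012/47^1⌋ = ⌊1012/47⌋ = 21
(the next term ⌊1012/47^2⌋ = 0, terminating the sum). Summing: v_47(1012!) = 21 = 21.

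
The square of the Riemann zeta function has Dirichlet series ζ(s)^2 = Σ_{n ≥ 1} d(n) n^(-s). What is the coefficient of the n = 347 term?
d(347) = 2

ζ(s)^2 = (Σ 1/m^s)(Σ 1/k^s). The coefficient of 1/n^s in the product is the number of ordered pairs (m, k) with mk = n, which equals d(n). For n = 347, divisors are [1, 347], so d(347) = 2.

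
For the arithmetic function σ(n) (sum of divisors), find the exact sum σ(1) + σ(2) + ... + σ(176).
Σ_{n ≤ 176} σ(n) = 25584

Compute σ(n) for each 1 ≤ n ≤ 176: σ(1) = 1, σ(2) = 3, σ(3) = 4, σ(4) = 7, σ(5) = 6, σ(6) = 12, σ(7) = 8, σ(8) = 15, σ(9) = 13, σ(10) = 18, σ(11) = 12, σ(12) = 28, σ(13) = 14, σ(14) = 24, σ(15) = 24, σ(16) = 31, σ(17) = 18, σ(18) = 39, σ(19) = 20, σ(20) = 42, σ(21) = 32, σ(22) = 36, σ(23) = 24, σ(24) = 60, σ(25) = 31, σ(26) = 42, σ(27) = 40, σ(28) = 56, σ(29) = 30, σ(30) = 72, σ(31) = 32, σ(32) = 63, σ(33) = 48, σ(34) = 54, σ(35) = 48, σ(36) = 91, σ(37) = 38, σ(38) = 60, σ(39) = 56, σ(40) = 90, σ(41) = 42, σ(42) = 96, σ(43) = 44, σ(44) = 84, σ(45) = 78, σ(46) = 72, σ(47) = 48, σ(48) = 124, σ(49) = 57, σ(50) = 93, σ(51) = 72, σ(52) = 98, σ(53) = 54, σ(54) = 120, σ(55) = 72, σ(56) = 120, σ(57) = 80, σ(58) = 90, σ(59) = 60, σ(60) = 168, σ(61) = 62, σ(62) = 96, σ(63) = 104, σ(64) = 127, σ(65) = 84, σ(66) = 144, σ(67) = 68, σ(68) = 126, σ(69) = 96, σ(70) = 144, σ(71) = 72, σ(72) = 195, σ(73) = 74, σ(74) = 114, σ(75) = 124, σ(76) = 140, σ(77) = 96, σ(78) = 168, σ(79) = 80, σ(80) = 186, σ(81) = 121, σ(82) = 126, σ(83) = 84, σ(84) = 224, σ(85) = 108, σ(86) = 132, σ(87) = 120, σ(88) = 180, σ(89) = 90, σ(90) = 234, σ(91) = 112, σ(92) = 168, σ(93) = 128, σ(94) = 144, σ(95) = 120, σ(96) = 252, σ(97) = 98, σ(98) = 171, σ(99) = 156, σ(100) = 217, σ(101) = 102, σ(102) = 216, σ(103) = 104, σ(104) = 210, σ(105) = 192, σ(106) = 162, σ(107) = 108, σ(108) = 280, σ(109) = 110, σ(110) = 216, σ(111) = 152, σ(112) = 248, σ(113) = 114, σ(114) = 240, σ(115) = 144, σ(116) = 210, σ(117) = 182, σ(118) = 180, σ(119) = 144, σ(120) = 360, σ(121) = 133, σ(122) = 186, σ(123) = 168, σ(124) = 224, σ(125) = 156, σ(126) = 312, σ(127) = 128, σ(128) = 255, σ(129) = 176, σ(130) = 252, σ(131) = 132, σ(132) = 336, σ(133) = 160, σ(134) = 204, σ(135) = 240, σ(136) = 270, σ(137) = 138, σ(138) = 288, σ(139) = 140, σ(140) = 336, σ(141) = 192, σ(142) = 216, σ(143) = 168, σ(144) = 403, σ(145) = 180, σ(146) = 222, σ(147) = 228, σ(148) = 266, σ(149) = 150, σ(150) = 372, σ(151) = 152, σ(152) = 300, σ(153) = 234, σ(154) = 288, σ(155) = 192, σ(156) = 392, σ(157) = 158, σ(158) = 240, σ(159) = 216, σ(160) = 378, σ(161) = 192, σ(162) = 363, σ(163) = 164, σ(164) = 294, σ(165) = 288, σ(166) = 252, σ(167) = 168, σ(168) = 480, σ(169) = 183, σ(170) = 324, σ(171) = 260, σ(172) = 308, σ(173) = 174, σ(174) = 360, σ(175) = 248, σ(176) = 372. Summing all 176 values: 25584. (Average order: Σ_{n ≤ x} σ(n) ~ (π²/12) x². For x = 176, (π²/12)·176² ≈ 25476.74.)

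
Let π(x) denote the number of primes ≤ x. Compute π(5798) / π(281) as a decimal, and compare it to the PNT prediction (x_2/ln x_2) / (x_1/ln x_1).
π(5798)/π(281) = 760/60 ≈ 12.6667;  PNT prediction ≈ 13.4259.

π(281) = 60 and π(5798) = 760, so π(5798)/π(281) ≈ 12.6667. The PNT-predicted ratio is (5798/ln(5798)) / (281/ln(281)) ≈ 13.4259. The two agree to within a few percent, as expected.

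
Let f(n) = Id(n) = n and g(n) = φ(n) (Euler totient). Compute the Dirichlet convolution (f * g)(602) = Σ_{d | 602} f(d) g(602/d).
(Id * φ)(602) = 3315

Divisors of 602: [1, 2, 7, 14, 43, 86, 301, 602]. For each d | 602:
  d = 1: Id(1) · φ(602/1) = 1 · 252 = 252
  d = 2: Id(2) · φ(602/2) = 2 · 252 = 504
  d = 7: Id(7) · φ(602/7) = 7 · 42 = 294
  d = 14: Id(14) · φ(602/14) = 14 · 42 = 588
  d = 43: Id(43) · φ(602/43) = 43 · 6 = 258
  d = 86: Id(86) · φ(602/86) = 86 · 6 = 516
  d = 301: Id(301) · φ(602/301) = 301 · 1 = 301
  d = 602: Id(602) · φ(602/602) = 602 · 1 = 602
Summing: (Id * φ)(602) = 252 + 504 + 294 + 588 + 258 + 516 + 301 + 602 = 3315.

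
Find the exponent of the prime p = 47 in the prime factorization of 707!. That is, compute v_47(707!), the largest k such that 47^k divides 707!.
v_47(707!) = 15

Legendre's formula: v_p(n!) = Σ_{k ≥ 1} ⌊n / p^k⌋. For p = 47, n = 707, the terms are:
  ⌊707/47^1⌋ = ⌊707/47⌋ = 15
(the next term ⌊707/47^2⌋ = 0, terminating the sum). Summing: v_47(707!) = 15 = 15.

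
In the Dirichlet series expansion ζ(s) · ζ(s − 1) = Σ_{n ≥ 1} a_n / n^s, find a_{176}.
σ(176) = 372

In the product (Σ m^0/m^s)(Σ k / k^s) = Σ (Σ_{d | n} d) / n^s, the coefficient of 1/n^s is σ(n) = Σ_{d | n} d. For n = 176, divisors are [1, 2, 4, 8, 11, 16, 22, 44, 88, 176]; summing: σ(176) = 372.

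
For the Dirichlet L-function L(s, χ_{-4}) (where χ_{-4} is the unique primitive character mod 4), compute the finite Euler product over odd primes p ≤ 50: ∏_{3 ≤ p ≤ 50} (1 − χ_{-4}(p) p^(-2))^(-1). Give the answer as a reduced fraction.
∏ = 114726379539814929565547/125247697987829760000000

The odd primes p ≤ 50 are [3, 5, 7, 11, 13, 17, 19, 23, 29, 31, 37, 41, 43, 47]. For each, χ(p) = 1 if p ≡ 1 mod 4, χ(p) = −1 if p ≡ 3 mod 4. Taking (1 − χ(p)/p^2)^(-1) = p^2/(p^2 − χ(p)): (1 − (-1)/3^2)^(-1) · (1 − (1)/5^2)^(-1) · (1 − (-1)/7^2)^(-1) · (1 − (-1)/11^2)^(-1) · (1 − (1)/13^2)^(-1) · (1 − (1)/17^2)^(-1) · (1 − (-1)/19^2)^(-1) · (1 − (-1)/23^2)^(-1) · (1 − (1)/29^2)^(-1) · (1 − (-1)/31^2)^(-1) · (1 − (1)/37^2)^(-1) · (1 − (1)/41^2)^(-1) · (1 − (-1)/43^2)^(-1) · (1 − (-1)/47^2)^(-1) = 114726379539814929565547/125247697987829760000000.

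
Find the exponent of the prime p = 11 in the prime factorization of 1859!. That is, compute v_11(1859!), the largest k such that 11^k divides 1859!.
v_11(1859!) = 185

Legendre's formula: v_p(n!) = Σ_{k ≥ 1} ⌊n / p^k⌋. For p = 11, n = 1859, the terms are:
  ⌊1859/11^1⌋ = ⌊1859/11⌋ = 169
  ⌊1859/11^2⌋ = ⌊1859/121⌋ = 15
  ⌊1859/11^3⌋ = ⌊1859/1331⌋ = 1
(the next term ⌊1859/11^4⌋ = 0, terminating the sum). Summing: v_11(1859!) = 169 + 15 + 1 = 185.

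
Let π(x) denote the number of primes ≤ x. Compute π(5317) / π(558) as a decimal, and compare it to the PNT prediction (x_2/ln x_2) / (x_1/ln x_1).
π(5317)/π(558) = 704/102 ≈ 6.9020;  PNT prediction ≈ 7.0247.

π(558) = 102 and π(5317) = 704, so π(5317)/π(558) ≈ 6.9020. The PNT-predicted ratio is (5317/ln(5317)) / (558/ln(558)) ≈ 7.0247. The two agree to within a few percent, as expected.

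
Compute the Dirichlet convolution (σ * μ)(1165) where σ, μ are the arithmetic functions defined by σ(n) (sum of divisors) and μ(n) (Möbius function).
(σ * μ)(1165) = 1165

Divisors of 1165: [1, 5, 233, 1165]. For each d | 1165:
  d = 1: σ(1) · μ(1165/1) = 1 · 1 = 1
  d = 5: σ(5) · μ(1165/5) = 6 · -1 = -6
  d = 233: σ(233) · μ(1165/233) = 234 · -1 = -234
  d = 1165: σ(1165) · μ(1165/1165) = 1404 · 1 = 1404
Summing: (σ * μ)(1165) = 1 + -6 + -234 + 1404 = 1165.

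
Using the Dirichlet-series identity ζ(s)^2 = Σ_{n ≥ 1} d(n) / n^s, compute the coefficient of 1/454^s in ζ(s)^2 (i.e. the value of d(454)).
d(454) = 4

ζ(s)^2 = (Σ 1/m^s)(Σ 1/k^s). The coefficient of 1/n^s in the product is the number of ordered pairs (m, k) with mk = n, which equals d(n). For n = 454, divisors are [1, 2, 227, 454], so d(454) = 4.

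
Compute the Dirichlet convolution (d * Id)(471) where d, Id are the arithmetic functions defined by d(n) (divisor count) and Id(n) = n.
(d * Id)(471) = 795

Divisors of 471: [1, 3, 157, 471]. For each d | 471:
  d = 1: d(1) · Id(471/1) = 1 · 471 = 471
  d = 3: d(3) · Id(471/3) = 2 · 157 = 314
  d = 157: d(157) · Id(471/157) = 2 · 3 = 6
  d = 471: d(471) · Id(471/471) = 4 · 1 = 4
Summing: (d * Id)(471) = 471 + 314 + 6 + 4 = 795.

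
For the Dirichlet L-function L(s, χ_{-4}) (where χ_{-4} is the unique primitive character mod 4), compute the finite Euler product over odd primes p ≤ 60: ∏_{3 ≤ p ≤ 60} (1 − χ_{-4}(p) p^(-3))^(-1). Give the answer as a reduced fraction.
∏ = 33892950142980005397598438491456695728452775811/34979163586504081013297614880240795412263337984

The odd primes p ≤ 60 are [3, 5, 7, 11, 13, 17, 19, 23, 29, 31, 37, 41, 43, 47, 53, 59]. For each, χ(p) = 1 if p ≡ 1 mod 4, χ(p) = −1 if p ≡ 3 mod 4. Taking (1 − χ(p)/p^3)^(-1) = p^3/(p^3 − χ(p)): (1 − (-1)/3^3)^(-1) · (1 − (1)/5^3)^(-1) · (1 − (-1)/7^3)^(-1) · (1 − (-1)/11^3)^(-1) · (1 − (1)/13^3)^(-1) · (1 − (1)/17^3)^(-1) · (1 − (-1)/19^3)^(-1) · (1 − (-1)/23^3)^(-1) · (1 − (1)/29^3)^(-1) · (1 − (-1)/31^3)^(-1) · (1 − (1)/37^3)^(-1) · (1 − (1)/41^3)^(-1) · (1 − (-1)/43^3)^(-1) · (1 − (-1)/47^3)^(-1) · (1 − (1)/53^3)^(-1) · (1 − (-1)/59^3)^(-1) = 33892950142980005397598438491456695728452775811/34979163586504081013297614880240795412263337984.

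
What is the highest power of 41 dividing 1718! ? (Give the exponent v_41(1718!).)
v_41(1718!) = 42

Legendre's formula: v_p(n!) = Σ_{k ≥ 1} ⌊n / p^k⌋. For p = 41, n = 1718, the terms are:
  ⌊1718/41^1⌋ = ⌊1718/41⌋ = 41
  ⌊1718/41^2⌋ = ⌊1718/1681⌋ = 1
(the next term ⌊1718/41^3⌋ = 0, terminating the sum). Summing: v_41(1718!) = 41 + 1 = 42.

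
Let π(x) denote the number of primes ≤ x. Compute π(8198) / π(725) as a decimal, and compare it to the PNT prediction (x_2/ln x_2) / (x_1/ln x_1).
π(8198)/π(725) = 1028/128 ≈ 8.0312;  PNT prediction ≈ 8.2642.

π(725) = 128 and π(8198) = 1028, so π(8198)/π(725) ≈ 8.0312. The PNT-predicted ratio is (8198/ln(8198)) / (725/ln(725)) ≈ 8.2642. The two agree to within a few percent, as expected.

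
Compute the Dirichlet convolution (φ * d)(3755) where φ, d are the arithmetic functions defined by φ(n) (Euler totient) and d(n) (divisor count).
(φ * d)(3755) = 4512

Divisors of 3755: [1, 5, 751, 3755]. For each d | 3755:
  d = 1: φ(1) · d(3755/1) = 1 · 4 = 4
  d = 5: φ(5) · d(3755/5) = 4 · 2 = 8
  d = 751: φ(751) · d(3755/751) = 750 · 2 = 1500
  d = 3755: φ(3755) · d(3755/3755) = 3000 · 1 = 3000
Summing: (φ * d)(3755) = 4 + 8 + 1500 + 3000 = 4512.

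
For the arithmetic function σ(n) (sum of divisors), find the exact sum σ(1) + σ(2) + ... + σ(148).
Σ_{n ≤ 148} σ(n) = 18082

Compute σ(n) for each 1 ≤ n ≤ 148: σ(1) = 1, σ(2) = 3, σ(3) = 4, σ(4) = 7, σ(5) = 6, σ(6) = 12, σ(7) = 8, σ(8) = 15, σ(9) = 13, σ(10) = 18, σ(11) = 12, σ(12) = 28, σ(13) = 14, σ(14) = 24, σ(15) = 24, σ(16) = 31, σ(17) = 18, σ(18) = 39, σ(19) = 20, σ(20) = 42, σ(21) = 32, σ(22) = 36, σ(23) = 24, σ(24) = 60, σ(25) = 31, σ(26) = 42, σ(27) = 40, σ(28) = 56, σ(29) = 30, σ(30) = 72, σ(31) = 32, σ(32) = 63, σ(33) = 48, σ(34) = 54, σ(35) = 48, σ(36) = 91, σ(37) = 38, σ(38) = 60, σ(39) = 56, σ(40) = 90, σ(41) = 42, σ(42) = 96, σ(43) = 44, σ(44) = 84, σ(45) = 78, σ(46) = 72, σ(47) = 48, σ(48) = 124, σ(49) = 57, σ(50) = 93, σ(51) = 72, σ(52) = 98, σ(53) = 54, σ(54) = 120, σ(55) = 72, σ(56) = 120, σ(57) = 80, σ(58) = 90, σ(59) = 60, σ(60) = 168, σ(61) = 62, σ(62) = 96, σ(63) = 104, σ(64) = 127, σ(65) = 84, σ(66) = 144, σ(67) = 68, σ(68) = 126, σ(69) = 96, σ(70) = 144, σ(71) = 72, σ(72) = 195, σ(73) = 74, σ(74) = 114, σ(75) = 124, σ(76) = 140, σ(77) = 96, σ(78) = 168, σ(79) = 80, σ(80) = 186, σ(81) = 121, σ(82) = 126, σ(83) = 84, σ(84) = 224, σ(85) = 108, σ(86) = 132, σ(87) = 120, σ(88) = 180, σ(89) = 90, σ(90) = 234, σ(91) = 112, σ(92) = 168, σ(93) = 128, σ(94) = 144, σ(95) = 120, σ(96) = 252, σ(97) = 98, σ(98) = 171, σ(99) = 156, σ(100) = 217, σ(101) = 102, σ(102) = 216, σ(103) = 104, σ(104) = 210, σ(105) = 192, σ(106) = 162, σ(107) = 108, σ(108) = 280, σ(109) = 110, σ(110) = 216, σ(111) = 152, σ(112) = 248, σ(113) = 114, σ(114) = 240, σ(115) = 144, σ(116) = 210, σ(117) = 182, σ(118) = 180, σ(119) = 144, σ(120) = 360, σ(121) = 133, σ(122) = 186, σ(123) = 168, σ(124) = 224, σ(125) = 156, σ(126) = 312, σ(127) = 128, σ(128) = 255, σ(129) = 176, σ(130) = 252, σ(131) = 132, σ(132) = 336, σ(133) = 160, σ(134) = 204, σ(135) = 240, σ(136) = 270, σ(137) = 138, σ(138) = 288, σ(139) = 140, σ(140) = 336, σ(141) = 192, σ(142) = 216, σ(143) = 168, σ(144) = 403, σ(145) = 180, σ(146) = 222, σ(147) = 228, σ(148) = 266. Summing all 148 values: 18082. (Average order: Σ_{n ≤ x} σ(n) ~ (π²/12) x². For x = 148, (π²/12)·148² ≈ 18015.32.)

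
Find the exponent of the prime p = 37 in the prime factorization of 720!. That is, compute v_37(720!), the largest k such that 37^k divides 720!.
v_37(720!) = 19

Legendre's formula: v_p(n!) = Σ_{k ≥ 1} ⌊n / p^k⌋. For p = 37, n = 720, the terms are:
  ⌊720/37^1⌋ = ⌊720/37⌋ = 19
(the next term ⌊720/37^2⌋ = 0, terminating the sum). Summing: v_37(720!) = 19 = 19.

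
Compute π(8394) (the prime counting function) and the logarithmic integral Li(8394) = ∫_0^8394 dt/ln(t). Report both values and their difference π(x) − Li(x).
π(8394) = 1051;  Li(8394) ≈ 1070.14;  π(x) − Li(x) ≈ -19.14.

Direct count of primes ≤ 8394 gives π(8394) = 1051. Numerical evaluation of the logarithmic integral gives Li(8394) ≈ 1070.14. The difference π(x) − Li(x) ≈ -19.14 is typically negative for small/moderate x (Li(x) overestimates), though Littlewood's theorem shows this sign changes infinitely often.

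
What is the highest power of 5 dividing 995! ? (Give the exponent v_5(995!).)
v_5(995!) = 246

Legendre's formula: v_p(n!) = Σ_{k ≥ 1} ⌊n / p^k⌋. For p = 5, n = 995, the terms are:
  ⌊995/5^1⌋ = ⌊995/5⌋ = 199
  ⌊995/5^2⌋ = ⌊995/25⌋ = 39
  ⌊995/5^3⌋ = ⌊995/125⌋ = 7
  ⌊995/5^4⌋ = ⌊995/625⌋ = 1
(the next term ⌊995/5^5⌋ = 0, terminating the sum). Summing: v_5(995!) = 199 + 39 + 7 + 1 = 246.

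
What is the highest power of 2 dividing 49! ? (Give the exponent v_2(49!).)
v_2(49!) = 46

Legendre's formula: v_p(n!) = Σ_{k ≥ 1} ⌊n / p^k⌋. For p = 2, n = 49, the terms are:
  ⌊49/2^1⌋ = ⌊49/2⌋ = 24
  ⌊49/2^2⌋ = ⌊49/4⌋ = 12
  ⌊49/2^3⌋ = ⌊49/8⌋ = 6
  ⌊49/2^4⌋ = ⌊49/16⌋ = 3
  ⌊49/2^5⌋ = ⌊49/32⌋ = 1
(the next term ⌊49/2^6⌋ = 0, terminating the sum). Summing: v_2(49!) = 24 + 12 + 6 + 3 + 1 = 46.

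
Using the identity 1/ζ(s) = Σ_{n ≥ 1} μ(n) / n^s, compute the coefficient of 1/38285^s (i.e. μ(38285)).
μ(38285) = 1

Factor n = 38285 = 5 · 13 · 19 · 31. μ(n) = 0 if any exponent ≥ 2 (not squarefree); otherwise μ(n) = (−1)^{ω(n)} where ω(n) is the number of distinct prime factors. Applying: μ(38285) = 1.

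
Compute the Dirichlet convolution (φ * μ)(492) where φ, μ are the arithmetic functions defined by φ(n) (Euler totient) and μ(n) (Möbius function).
(φ * μ)(492) = 39

Divisors of 492: [1, 2, 3, 4, 6, 12, 41, 82, 123, 164, 246, 492]. For each d | 492:
  d = 1: φ(1) · μ(492/1) = 1 · 0 = 0
  d = 2: φ(2) · μ(492/2) = 1 · -1 = -1
  d = 3: φ(3) · μ(492/3) = 2 · 0 = 0
  d = 4: φ(4) · μ(492/4) = 2 · 1 = 2
  d = 6: φ(6) · μ(492/6) = 2 · 1 = 2
  d = 12: φ(12) · μ(492/12) = 4 · -1 = -4
  d = 41: φ(41) · μ(492/41) = 40 · 0 = 0
  d = 82: φ(82) · μ(492/82) = 40 · 1 = 40
  d = 123: φ(123) · μ(492/123) = 80 · 0 = 0
  d = 164: φ(164) · μ(492/164) = 80 · -1 = -80
  d = 246: φ(246) · μ(492/246) = 80 · -1 = -80
  d = 492: φ(492) · μ(492/492) = 160 · 1 = 160
Summing: (φ * μ)(492) = 0 + -1 + 0 + 2 + 2 + -4 + 0 + 40 + 0 + -80 + -80 + 160 = 39.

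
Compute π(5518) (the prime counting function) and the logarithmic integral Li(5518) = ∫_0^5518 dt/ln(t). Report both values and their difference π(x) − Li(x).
π(5518) = 728;  Li(5518) ≈ 744.74;  π(x) − Li(x) ≈ -16.74.

Direct count of primes ≤ 5518 gives π(5518) = 728. Numerical evaluation of the logarithmic integral gives Li(5518) ≈ 744.74. The difference π(x) − Li(x) ≈ -16.74 is typically negative for small/moderate x (Li(x) overestimates), though Littlewood's theorem shows this sign changes infinitely often.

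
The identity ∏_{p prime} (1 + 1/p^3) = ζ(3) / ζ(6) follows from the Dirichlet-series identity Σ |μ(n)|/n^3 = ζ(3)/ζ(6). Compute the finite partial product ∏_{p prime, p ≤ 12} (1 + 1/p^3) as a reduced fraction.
∏ = 1374624/1164625

The primes p ≤ 12 are [2, 3, 5, 7, 11]. For each, (1 + 1/p^3) = (p^3 + 1)/p^3. Multiplying these fractions over p ∈ [2, 3, 5, 7, 11] gives 1374624/1164625. (In the limit P → ∞ this tends to ζ(3)/ζ(6).)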